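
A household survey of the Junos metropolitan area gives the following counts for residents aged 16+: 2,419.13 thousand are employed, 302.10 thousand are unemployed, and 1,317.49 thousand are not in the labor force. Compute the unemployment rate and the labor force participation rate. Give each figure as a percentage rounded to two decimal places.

Unemployment rate ≈ 11.10%; labor force participation rate ≈ 67.38%.

Labor force = employed + unemployed = 2,419.13 + 302.10 = 2,721.23 thousand.
Working-age population = 2,721.23 + 1,317.49 = 4,038.72 thousand.
Unemployment rate = 302.10 / 2,721.23 = 11.10%.
Labor force participation rate = 2,721.23 / 4,038.72 = 67.38%.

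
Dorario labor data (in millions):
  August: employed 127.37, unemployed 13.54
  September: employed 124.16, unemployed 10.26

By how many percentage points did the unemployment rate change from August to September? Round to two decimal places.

The unemployment rate changed by −1.98 percentage points.

August: labor force = 127.37 + 13.54 = 140.91; u = 13.54/140.91 = 9.61%.
September: labor force = 124.16 + 10.26 = 134.42; u = 10.26/134.42 = 7.63%.
Change = 7.63% − 9.61% = −1.98 pp.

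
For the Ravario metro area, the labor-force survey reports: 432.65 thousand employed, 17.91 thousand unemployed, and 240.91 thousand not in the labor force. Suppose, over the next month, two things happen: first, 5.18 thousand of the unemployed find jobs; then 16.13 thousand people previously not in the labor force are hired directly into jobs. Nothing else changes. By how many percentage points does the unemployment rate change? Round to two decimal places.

The unemployment rate changes by −1.25 percentage points.

Initially, labor force = 432.65 + 17.91 = 450.56 thousand, so u = 17.91/450.56 = 3.98%.
After the first change, unemployed falls and employed rises by 5.18; labor force unchanged → E = 437.83, U = 12.73, labor force = 450.56 thousand.
After the second change, employed and labor force both rise by 16.13; unemployed unchanged → E = 453.96, U = 12.73, labor force = 466.69 thousand.
New unemployment rate = 12.73 / 466.69 = 2.73%.
Change = 2.73% − 3.98% = −1.25 percentage points.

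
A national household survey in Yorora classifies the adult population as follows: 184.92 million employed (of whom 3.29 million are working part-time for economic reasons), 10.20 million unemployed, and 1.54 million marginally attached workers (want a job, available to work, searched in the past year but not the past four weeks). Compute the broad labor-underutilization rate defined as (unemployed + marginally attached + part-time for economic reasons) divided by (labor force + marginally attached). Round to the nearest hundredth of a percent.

Labor force = 184.92 + 10.20 = 195.12 million.
Numerator = 10.20 + 1.54 + 3.29 = 15.03 million.
Denominator = 195.12 + 1.54 = 196.66 million.
Broad rate = 15.03 / 196.66 = 7.64%.

Broad underutilization rate ≈ 7.64%.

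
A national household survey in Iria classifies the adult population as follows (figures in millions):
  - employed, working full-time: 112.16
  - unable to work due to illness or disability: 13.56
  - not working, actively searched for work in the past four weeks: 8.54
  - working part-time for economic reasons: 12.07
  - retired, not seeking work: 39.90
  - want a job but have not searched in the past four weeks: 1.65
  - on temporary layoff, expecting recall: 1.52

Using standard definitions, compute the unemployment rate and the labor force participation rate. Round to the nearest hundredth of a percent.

Unemployment rate ≈ 7.49%; labor force participation rate ≈ 70.90%.

Employed = 112.16 + 12.07 = 124.23 million (anyone who worked, including part-time for economic reasons, counts as employed).
Unemployed = 8.54 + 1.52 = 10.06 million (jobless and actively searching, or on temporary layoff).
Labor force = 124.23 + 10.06 = 134.29 million.
Not in labor force = 13.56 + 39.90 + 1.65 = 55.11 million (those not working and not actively searching are outside the labor force — including those who want a job but have given up searching).
Civilian working-age population = 134.29 + 55.11 = 189.40 million.
Unemployment rate = 10.06 / 134.29 = 7.49%.
Labor force participation rate = 134.29 / 189.40 = 70.90%.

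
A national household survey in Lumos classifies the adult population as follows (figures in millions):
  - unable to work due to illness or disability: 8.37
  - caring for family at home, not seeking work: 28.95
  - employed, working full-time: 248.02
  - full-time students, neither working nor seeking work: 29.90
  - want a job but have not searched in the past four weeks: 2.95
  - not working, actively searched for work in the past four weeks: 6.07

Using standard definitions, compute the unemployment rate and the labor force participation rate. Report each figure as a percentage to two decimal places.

Unemployment rate ≈ 2.39%; labor force participation rate ≈ 78.36%.

Employed = 248.02 million.
Unemployed = 6.07 million.
Labor force = 248.02 + 6.07 = 254.09 million.
Not in labor force = 8.37 + 28.95 + 29.90 + 2.95 = 70.17 million (those not working and not actively searching are outside the labor force — including those who want a job but have given up searching).
Civilian working-age population = 254.09 + 70.17 = 324.26 million.
Unemployment rate = 6.07 / 254.09 = 2.39%.
Labor force participation rate = 254.09 / 324.26 = 78.36%.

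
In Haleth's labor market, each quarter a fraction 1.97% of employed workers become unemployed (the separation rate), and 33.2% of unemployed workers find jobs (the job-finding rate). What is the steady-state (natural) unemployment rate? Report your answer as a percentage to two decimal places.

At steady state the flows balance: s·E = f·U, so U/(E+U) = s/(s+f).
u* = 1.97 / (1.97 + 33.2) = 1.97 / 35.17 = 5.60%.

Steady-state unemployment rate ≈ 5.60%.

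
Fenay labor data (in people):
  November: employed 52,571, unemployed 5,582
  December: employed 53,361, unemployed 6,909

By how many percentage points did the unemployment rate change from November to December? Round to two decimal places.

The unemployment rate changed by +1.86 percentage points.

November: labor force = 52,571 + 5,582 = 58,153; u = 5,582/58,153 = 9.60%.
December: labor force = 53,361 + 6,909 = 60,270; u = 6,909/60,270 = 11.46%.
Change = 11.46% − 9.60% = +1.86 pp.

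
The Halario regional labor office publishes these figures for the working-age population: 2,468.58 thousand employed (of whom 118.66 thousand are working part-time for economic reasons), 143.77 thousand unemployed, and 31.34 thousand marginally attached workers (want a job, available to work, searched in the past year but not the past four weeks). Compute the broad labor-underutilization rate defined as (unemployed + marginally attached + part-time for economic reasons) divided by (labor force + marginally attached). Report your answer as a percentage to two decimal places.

Broad underutilization rate ≈ 11.11%.

Labor force = 2,468.58 + 143.77 = 2,612.35 thousand.
Numerator = 143.77 + 31.34 + 118.66 = 293.77 thousand.
Denominator = 2,612.35 + 31.34 = 2,643.69 thousand.
Broad rate = 293.77 / 2,643.69 = 11.11%.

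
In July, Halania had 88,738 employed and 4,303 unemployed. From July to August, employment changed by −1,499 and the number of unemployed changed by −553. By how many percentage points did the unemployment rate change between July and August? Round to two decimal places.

July: labor force = 88,738 + 4,303 = 93,041; u = 4,303/93,041 = 4.62%.
August: labor force = 87,239 + 3,750 = 90,989; u = 3,750/90,989 = 4.12%.
Change = 4.12% − 4.62% = −0.50 pp.

The unemployment rate changed by −0.50 percentage points.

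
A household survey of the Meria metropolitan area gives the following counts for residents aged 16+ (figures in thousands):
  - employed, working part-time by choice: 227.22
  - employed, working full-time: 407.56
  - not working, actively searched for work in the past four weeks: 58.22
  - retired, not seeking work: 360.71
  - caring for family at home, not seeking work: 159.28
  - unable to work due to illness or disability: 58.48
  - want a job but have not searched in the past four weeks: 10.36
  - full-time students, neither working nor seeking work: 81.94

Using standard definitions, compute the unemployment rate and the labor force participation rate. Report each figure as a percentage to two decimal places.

Employed = 227.22 + 407.56 = 634.78 thousand.
Unemployed = 58.22 thousand.
Labor force = 634.78 + 58.22 = 693.00 thousand.
Not in labor force = 360.71 + 159.28 + 58.48 + 10.36 + 81.94 = 670.77 thousand (those not working and not actively searching are outside the labor force — including those who want a job but have given up searching).
Civilian working-age population = 693.00 + 670.77 = 1,363.77 thousand.
Unemployment rate = 58.22 / 693.00 = 8.40%.
Labor force participation rate = 693.00 / 1,363.77 = 50.82%.

Unemployment rate ≈ 8.40%; labor force participation rate ≈ 50.82%.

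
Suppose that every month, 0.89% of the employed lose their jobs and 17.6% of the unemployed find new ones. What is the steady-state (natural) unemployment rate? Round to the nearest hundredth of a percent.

Steady-state unemployment rate ≈ 4.81%.

At steady state the flows balance: s·E = f·U, so U/(E+U) = s/(s+f).
u* = 0.89 / (0.89 + 17.6) = 0.89 / 18.49 = 4.81%.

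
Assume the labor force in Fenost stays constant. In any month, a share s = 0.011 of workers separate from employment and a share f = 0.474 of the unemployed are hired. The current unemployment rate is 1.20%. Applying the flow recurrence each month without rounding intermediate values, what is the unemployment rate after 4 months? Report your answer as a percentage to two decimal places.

With a fixed labor force, u_{t+1} = u_t + s·(1−u_t) − f·u_t = u_t·(1−s−f) + s.
Here 1−s−f = 0.515 and s = 0.011.
u_1 = 0.012000 × 0.515 + 0.011 = 0.017180.
u_2 = 0.017180 × 0.515 + 0.011 = 0.019848.
u_3 = 0.019848 × 0.515 + 0.011 = 0.021222.
u_4 = 0.021222 × 0.515 + 0.011 = 0.021929.

Unemployment rate after four months ≈ 2.19%.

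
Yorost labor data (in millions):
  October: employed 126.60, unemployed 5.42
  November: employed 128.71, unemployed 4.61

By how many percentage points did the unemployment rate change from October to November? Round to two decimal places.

The unemployment rate changed by −0.65 percentage points.

October: labor force = 126.60 + 5.42 = 132.02; u = 5.42/132.02 = 4.11%.
November: labor force = 128.71 + 4.61 = 133.32; u = 4.61/133.32 = 3.46%.
Change = 3.46% − 4.11% = −0.65 pp.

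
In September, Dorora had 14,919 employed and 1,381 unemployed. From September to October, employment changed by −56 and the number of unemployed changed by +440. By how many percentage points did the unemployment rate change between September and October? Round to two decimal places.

The unemployment rate changed by +2.44 percentage points.

September: labor force = 14,919 + 1,381 = 16,300; u = 1,381/16,300 = 8.47%.
October: labor force = 14,863 + 1,821 = 16,684; u = 1,821/16,684 = 10.91%.
Change = 10.91% − 8.47% = +2.44 pp.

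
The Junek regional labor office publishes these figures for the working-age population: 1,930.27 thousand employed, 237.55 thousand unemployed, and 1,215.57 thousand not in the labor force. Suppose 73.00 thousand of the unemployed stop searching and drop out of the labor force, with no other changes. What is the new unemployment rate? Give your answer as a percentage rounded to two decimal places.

Initially, labor force = 1,930.27 + 237.55 = 2,167.82 thousand, so u = 237.55/2,167.82 = 10.96%.
After the change, unemployed and labor force both fall by 73.00 → E = 1,930.27, U = 164.55, labor force = 2,094.82 thousand.
New unemployment rate = 164.55 / 2,094.82 = 7.86%.

New unemployment rate ≈ 7.86%.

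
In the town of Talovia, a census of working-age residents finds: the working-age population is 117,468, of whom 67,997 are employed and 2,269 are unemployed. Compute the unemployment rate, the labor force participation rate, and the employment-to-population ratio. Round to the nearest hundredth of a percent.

Labor force = employed + unemployed = 67,997 + 2,269 = 70,266.
Unemployment rate = 2,269 / 70,266 = 3.23%.
Labor force participation rate = 70,266 / 117,468 = 59.82%.
Employment-population ratio = 67,997 / 117,468 = 57.89%.

Unemployment rate ≈ 3.23%; labor force participation rate ≈ 59.82%; employment-population ratio ≈ 57.89%.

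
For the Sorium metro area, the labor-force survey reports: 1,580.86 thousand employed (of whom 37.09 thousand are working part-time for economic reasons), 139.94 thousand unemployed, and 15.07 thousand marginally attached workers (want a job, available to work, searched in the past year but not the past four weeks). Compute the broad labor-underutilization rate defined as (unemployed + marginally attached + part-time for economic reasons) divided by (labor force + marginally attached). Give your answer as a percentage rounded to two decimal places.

Labor force = 1,580.86 + 139.94 = 1,720.80 thousand.
Numerator = 139.94 + 15.07 + 37.09 = 192.10 thousand.
Denominator = 1,720.80 + 15.07 = 1,735.87 thousand.
Broad rate = 192.10 / 1,735.87 = 11.07%.

Broad underutilization rate ≈ 11.07%.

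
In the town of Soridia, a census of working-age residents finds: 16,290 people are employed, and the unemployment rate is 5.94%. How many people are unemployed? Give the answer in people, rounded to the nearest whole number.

Let U be the number unemployed. The labor force is E + U, and U/(E+U) = 0.0594.
So U = 0.0594 × 16,290 / (1 − 0.0594) = 967.63 / 0.9406 ≈ 1,029.

About 1,029 are unemployed.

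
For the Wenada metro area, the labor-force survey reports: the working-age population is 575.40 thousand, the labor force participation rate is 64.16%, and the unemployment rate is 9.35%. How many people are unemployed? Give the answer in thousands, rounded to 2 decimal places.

Labor force = 0.6416 × 575.40 = 369.18 thousand.
Unemployed = 0.0935 × 369.18 ≈ 34.52 thousand.

About 34.52 thousand are unemployed.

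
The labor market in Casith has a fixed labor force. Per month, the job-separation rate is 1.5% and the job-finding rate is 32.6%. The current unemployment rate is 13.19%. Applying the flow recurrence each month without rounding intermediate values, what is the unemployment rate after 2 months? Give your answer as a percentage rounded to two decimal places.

Unemployment rate after two months ≈ 8.22%.

With a fixed labor force, u_{t+1} = u_t + s·(1−u_t) − f·u_t = u_t·(1−s−f) + s.
Here 1−s−f = 0.659 and s = 0.015.
u_1 = 0.131900 × 0.659 + 0.015 = 0.101922.
u_2 = 0.101922 × 0.659 + 0.015 = 0.082167.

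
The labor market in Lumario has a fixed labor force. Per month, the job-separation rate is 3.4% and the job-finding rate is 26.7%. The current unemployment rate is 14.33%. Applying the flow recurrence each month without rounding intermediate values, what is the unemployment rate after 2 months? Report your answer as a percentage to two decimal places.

Unemployment rate after two months ≈ 12.78%.

With a fixed labor force, u_{t+1} = u_t + s·(1−u_t) − f·u_t = u_t·(1−s−f) + s.
Here 1−s−f = 0.699 and s = 0.034.
u_1 = 0.143300 × 0.699 + 0.034 = 0.134167.
u_2 = 0.134167 × 0.699 + 0.034 = 0.127783.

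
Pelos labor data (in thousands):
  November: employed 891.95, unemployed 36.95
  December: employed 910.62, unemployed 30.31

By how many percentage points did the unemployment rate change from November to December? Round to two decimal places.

November: labor force = 891.95 + 36.95 = 928.90; u = 36.95/928.90 = 3.98%.
December: labor force = 910.62 + 30.31 = 940.93; u = 30.31/940.93 = 3.22%.
Change = 3.22% − 3.98% = −0.76 pp.

The unemployment rate changed by −0.76 percentage points.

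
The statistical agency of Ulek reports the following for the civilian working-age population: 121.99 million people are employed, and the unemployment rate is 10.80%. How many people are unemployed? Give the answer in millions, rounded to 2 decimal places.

Let U be the number unemployed. The labor force is E + U, and U/(E+U) = 0.1080.
So U = 0.1080 × 121.99 / (1 − 0.1080) = 13.1749 / 0.8920 ≈ 14.77 million.

About 14.77 million are unemployed.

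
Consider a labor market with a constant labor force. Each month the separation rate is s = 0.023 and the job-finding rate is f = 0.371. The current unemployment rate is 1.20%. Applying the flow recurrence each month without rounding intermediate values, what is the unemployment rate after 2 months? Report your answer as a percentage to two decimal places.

With a fixed labor force, u_{t+1} = u_t + s·(1−u_t) − f·u_t = u_t·(1−s−f) + s.
Here 1−s−f = 0.606 and s = 0.023.
u_1 = 0.012000 × 0.606 + 0.023 = 0.030272.
u_2 = 0.030272 × 0.606 + 0.023 = 0.041345.

Unemployment rate after two months ≈ 4.13%.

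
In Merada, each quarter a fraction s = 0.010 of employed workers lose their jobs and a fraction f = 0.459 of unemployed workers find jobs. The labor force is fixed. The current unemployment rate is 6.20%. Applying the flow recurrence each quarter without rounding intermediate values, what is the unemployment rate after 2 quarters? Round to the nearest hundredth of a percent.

Unemployment rate after two quarters ≈ 3.28%.

With a fixed labor force, u_{t+1} = u_t + s·(1−u_t) − f·u_t = u_t·(1−s−f) + s.
Here 1−s−f = 0.531 and s = 0.010.
u_1 = 0.062000 × 0.531 + 0.010 = 0.042922.
u_2 = 0.042922 × 0.531 + 0.010 = 0.032792.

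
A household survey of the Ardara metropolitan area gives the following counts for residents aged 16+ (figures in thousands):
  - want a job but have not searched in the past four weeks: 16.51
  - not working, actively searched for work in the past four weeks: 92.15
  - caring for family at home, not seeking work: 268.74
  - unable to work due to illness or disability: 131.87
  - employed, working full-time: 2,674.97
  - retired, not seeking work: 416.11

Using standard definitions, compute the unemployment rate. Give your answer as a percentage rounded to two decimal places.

Employed = 2,674.97 thousand.
Unemployed = 92.15 thousand.
Labor force = 2,674.97 + 92.15 = 2,767.12 thousand.
Unemployment rate = 92.15 / 2,767.12 = 3.33%.

Unemployment rate ≈ 3.33%.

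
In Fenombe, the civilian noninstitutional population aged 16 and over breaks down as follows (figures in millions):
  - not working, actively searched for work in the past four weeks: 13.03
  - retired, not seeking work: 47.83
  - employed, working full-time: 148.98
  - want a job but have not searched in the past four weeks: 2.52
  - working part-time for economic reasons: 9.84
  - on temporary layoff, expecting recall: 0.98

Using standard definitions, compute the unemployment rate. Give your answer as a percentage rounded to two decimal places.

Employed = 148.98 + 9.84 = 158.82 million (anyone who worked, including part-time for economic reasons, counts as employed).
Unemployed = 13.03 + 0.98 = 14.01 million (jobless and actively searching, or on temporary layoff).
Labor force = 158.82 + 14.01 = 172.83 million.
Unemployment rate = 14.01 / 172.83 = 8.11%.

Unemployment rate ≈ 8.11%.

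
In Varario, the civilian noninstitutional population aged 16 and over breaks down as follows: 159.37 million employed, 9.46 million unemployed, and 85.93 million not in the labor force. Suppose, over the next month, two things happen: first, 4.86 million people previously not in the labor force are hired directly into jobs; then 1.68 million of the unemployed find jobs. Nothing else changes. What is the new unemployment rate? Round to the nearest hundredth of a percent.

New unemployment rate ≈ 4.48%.

Initially, labor force = 159.37 + 9.46 = 168.83 million, so u = 9.46/168.83 = 5.60%.
After the first change, employed and labor force both rise by 4.86; unemployed unchanged → E = 164.23, U = 9.46, labor force = 173.69 million.
After the second change, unemployed falls and employed rises by 1.68; labor force unchanged → E = 165.91, U = 7.78, labor force = 173.69 million.
New unemployment rate = 7.78 / 173.69 = 4.48%.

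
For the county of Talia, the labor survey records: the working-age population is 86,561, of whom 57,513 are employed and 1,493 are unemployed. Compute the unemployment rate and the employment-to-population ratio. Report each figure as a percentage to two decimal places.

Labor force = employed + unemployed = 57,513 + 1,493 = 59,006.
Unemployment rate = 1,493 / 59,006 = 2.53%.
Employment-population ratio = 57,513 / 86,561 = 66.44%.

Unemployment rate ≈ 2.53%; employment-population ratio ≈ 66.44%.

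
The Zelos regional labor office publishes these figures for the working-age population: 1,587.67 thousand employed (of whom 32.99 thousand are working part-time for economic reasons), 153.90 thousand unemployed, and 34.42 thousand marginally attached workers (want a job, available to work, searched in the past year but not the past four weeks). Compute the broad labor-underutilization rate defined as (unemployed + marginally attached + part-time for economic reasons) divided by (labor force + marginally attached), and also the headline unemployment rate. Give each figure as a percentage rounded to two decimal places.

Broad underutilization rate ≈ 12.46%; headline unemployment rate ≈ 8.84%.

Labor force = 1,587.67 + 153.90 = 1,741.57 thousand.
Numerator = 153.90 + 34.42 + 32.99 = 221.31 thousand.
Denominator = 1,741.57 + 34.42 = 1,775.99 thousand.
Broad rate = 221.31 / 1,775.99 = 12.46%.
Headline unemployment rate = 153.90 / 1,741.57 = 8.84%.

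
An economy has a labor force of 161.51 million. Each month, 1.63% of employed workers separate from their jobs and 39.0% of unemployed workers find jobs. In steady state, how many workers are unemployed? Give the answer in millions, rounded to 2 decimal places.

Steady-state unemployment rate u* = s/(s+f) = 1.63/(1.63+39.0) = 0.040118.
Unemployed = u* × labor force = 0.040118 × 161.51 ≈ 6.48 million.

About 6.48 million are unemployed in steady state.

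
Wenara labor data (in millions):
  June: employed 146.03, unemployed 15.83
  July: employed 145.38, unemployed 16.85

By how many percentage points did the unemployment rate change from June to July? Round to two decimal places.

The unemployment rate changed by +0.61 percentage points.

June: labor force = 146.03 + 15.83 = 161.86; u = 15.83/161.86 = 9.78%.
July: labor force = 145.38 + 16.85 = 162.23; u = 16.85/162.23 = 10.39%.
Change = 10.39% − 9.78% = +0.61 pp.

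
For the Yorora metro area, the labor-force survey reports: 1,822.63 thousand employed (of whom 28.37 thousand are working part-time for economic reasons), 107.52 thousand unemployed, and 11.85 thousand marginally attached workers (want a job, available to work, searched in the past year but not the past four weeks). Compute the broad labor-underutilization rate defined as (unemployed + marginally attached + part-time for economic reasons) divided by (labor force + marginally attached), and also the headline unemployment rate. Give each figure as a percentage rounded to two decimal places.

Labor force = 1,822.63 + 107.52 = 1,930.15 thousand.
Numerator = 107.52 + 11.85 + 28.37 = 147.74 thousand.
Denominator = 1,930.15 + 11.85 = 1,942.00 thousand.
Broad rate = 147.74 / 1,942.00 = 7.61%.
Headline unemployment rate = 107.52 / 1,930.15 = 5.57%.

Broad underutilization rate ≈ 7.61%; headline unemployment rate ≈ 5.57%.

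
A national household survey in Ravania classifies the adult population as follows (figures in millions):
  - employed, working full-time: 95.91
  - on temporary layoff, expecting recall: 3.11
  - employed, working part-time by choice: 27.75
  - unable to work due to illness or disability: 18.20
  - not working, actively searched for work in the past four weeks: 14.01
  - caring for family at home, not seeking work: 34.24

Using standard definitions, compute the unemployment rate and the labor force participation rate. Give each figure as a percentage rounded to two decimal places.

Employed = 95.91 + 27.75 = 123.66 million.
Unemployed = 3.11 + 14.01 = 17.12 million (jobless and actively searching, or on temporary layoff).
Labor force = 123.66 + 17.12 = 140.78 million.
Not in labor force = 18.20 + 34.24 = 52.44 million (those not working and not actively searching are outside the labor force).
Civilian working-age population = 140.78 + 52.44 = 193.22 million.
Unemployment rate = 17.12 / 140.78 = 12.16%.
Labor force participation rate = 140.78 / 193.22 = 72.86%.

Unemployment rate ≈ 12.16%; labor force participation rate ≈ 72.86%.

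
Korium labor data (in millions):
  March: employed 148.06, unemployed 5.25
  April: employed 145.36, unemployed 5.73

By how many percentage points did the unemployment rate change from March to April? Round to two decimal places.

March: labor force = 148.06 + 5.25 = 153.31; u = 5.25/153.31 = 3.42%.
April: labor force = 145.36 + 5.73 = 151.09; u = 5.73/151.09 = 3.79%.
Change = 3.79% − 3.42% = +0.37 pp.

The unemployment rate changed by +0.37 percentage points.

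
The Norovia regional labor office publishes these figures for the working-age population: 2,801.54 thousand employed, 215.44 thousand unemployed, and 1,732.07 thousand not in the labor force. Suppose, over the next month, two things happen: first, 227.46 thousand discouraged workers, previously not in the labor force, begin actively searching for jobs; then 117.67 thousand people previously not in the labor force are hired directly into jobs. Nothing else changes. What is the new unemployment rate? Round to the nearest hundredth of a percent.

Initially, labor force = 2,801.54 + 215.44 = 3,016.98 thousand, so u = 215.44/3,016.98 = 7.14%.
After the first change, unemployed and labor force both rise by 227.46 → E = 2,801.54, U = 442.90, labor force = 3,244.44 thousand.
After the second change, employed and labor force both rise by 117.67; unemployed unchanged → E = 2,919.21, U = 442.90, labor force = 3,362.11 thousand.
New unemployment rate = 442.90 / 3,362.11 = 13.17%.

New unemployment rate ≈ 13.17%.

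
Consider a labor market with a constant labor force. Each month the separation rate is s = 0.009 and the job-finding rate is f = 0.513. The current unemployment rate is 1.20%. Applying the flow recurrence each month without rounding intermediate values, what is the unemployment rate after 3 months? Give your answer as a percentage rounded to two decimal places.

Unemployment rate after three months ≈ 1.67%.

With a fixed labor force, u_{t+1} = u_t + s·(1−u_t) − f·u_t = u_t·(1−s−f) + s.
Here 1−s−f = 0.478 and s = 0.009.
u_1 = 0.012000 × 0.478 + 0.009 = 0.014736.
u_2 = 0.014736 × 0.478 + 0.009 = 0.016044.
u_3 = 0.016044 × 0.478 + 0.009 = 0.016669.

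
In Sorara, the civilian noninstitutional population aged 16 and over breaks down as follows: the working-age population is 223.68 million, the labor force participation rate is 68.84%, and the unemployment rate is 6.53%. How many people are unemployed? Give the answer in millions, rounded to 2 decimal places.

Labor force = 0.6884 × 223.68 = 153.98 million.
Unemployed = 0.0653 × 153.98 ≈ 10.05 million.

About 10.05 million are unemployed.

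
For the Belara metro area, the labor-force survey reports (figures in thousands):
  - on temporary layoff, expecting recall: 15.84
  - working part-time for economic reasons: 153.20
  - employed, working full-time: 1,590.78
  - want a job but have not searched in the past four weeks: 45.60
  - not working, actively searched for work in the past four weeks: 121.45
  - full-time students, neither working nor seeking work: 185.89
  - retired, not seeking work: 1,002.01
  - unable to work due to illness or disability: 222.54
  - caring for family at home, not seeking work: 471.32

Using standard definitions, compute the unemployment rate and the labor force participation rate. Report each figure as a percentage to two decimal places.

Employed = 153.20 + 1,590.78 = 1,743.98 thousand (anyone who worked, including part-time for economic reasons, counts as employed).
Unemployed = 15.84 + 121.45 = 137.29 thousand (jobless and actively searching, or on temporary layoff).
Labor force = 1,743.98 + 137.29 = 1,881.27 thousand.
Not in labor force = 45.60 + 185.89 + 1,002.01 + 222.54 + 471.32 = 1,927.36 thousand (those not working and not actively searching are outside the labor force — including those who want a job but have given up searching).
Civilian working-age population = 1,881.27 + 1,927.36 = 3,808.63 thousand.
Unemployment rate = 137.29 / 1,881.27 = 7.30%.
Labor force participation rate = 1,881.27 / 3,808.63 = 49.39%.

Unemployment rate ≈ 7.30%; labor force participation rate ≈ 49.39%.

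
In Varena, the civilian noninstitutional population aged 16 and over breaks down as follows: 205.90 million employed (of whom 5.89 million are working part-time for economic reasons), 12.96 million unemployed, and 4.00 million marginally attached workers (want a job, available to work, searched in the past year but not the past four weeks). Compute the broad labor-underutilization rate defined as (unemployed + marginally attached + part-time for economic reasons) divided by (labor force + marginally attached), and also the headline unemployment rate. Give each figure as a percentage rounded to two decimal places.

Broad underutilization rate ≈ 10.25%; headline unemployment rate ≈ 5.92%.

Labor force = 205.90 + 12.96 = 218.86 million.
Numerator = 12.96 + 4.00 + 5.89 = 22.85 million.
Denominator = 218.86 + 4.00 = 222.86 million.
Broad rate = 22.85 / 222.86 = 10.25%.
Headline unemployment rate = 12.96 / 218.86 = 5.92%.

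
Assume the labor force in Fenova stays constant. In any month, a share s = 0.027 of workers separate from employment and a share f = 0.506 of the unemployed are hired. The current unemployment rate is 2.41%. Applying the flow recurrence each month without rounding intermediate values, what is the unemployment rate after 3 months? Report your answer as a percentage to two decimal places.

Unemployment rate after three months ≈ 4.80%.

With a fixed labor force, u_{t+1} = u_t + s·(1−u_t) − f·u_t = u_t·(1−s−f) + s.
Here 1−s−f = 0.467 and s = 0.027.
u_1 = 0.024100 × 0.467 + 0.027 = 0.038255.
u_2 = 0.038255 × 0.467 + 0.027 = 0.044865.
u_3 = 0.044865 × 0.467 + 0.027 = 0.047952.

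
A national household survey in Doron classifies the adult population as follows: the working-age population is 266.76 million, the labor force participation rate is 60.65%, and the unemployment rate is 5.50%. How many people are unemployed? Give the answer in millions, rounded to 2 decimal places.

Labor force = 0.6065 × 266.76 = 161.79 million.
Unemployed = 0.0550 × 161.79 ≈ 8.90 million.

About 8.90 million are unemployed.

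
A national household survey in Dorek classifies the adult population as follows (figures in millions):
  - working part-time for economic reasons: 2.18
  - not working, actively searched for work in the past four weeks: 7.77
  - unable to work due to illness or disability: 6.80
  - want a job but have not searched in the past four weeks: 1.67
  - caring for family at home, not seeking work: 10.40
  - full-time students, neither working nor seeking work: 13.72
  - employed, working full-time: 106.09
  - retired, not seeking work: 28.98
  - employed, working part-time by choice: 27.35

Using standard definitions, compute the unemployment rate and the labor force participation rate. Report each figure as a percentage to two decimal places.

Unemployment rate ≈ 5.42%; labor force participation rate ≈ 69.96%.

Employed = 2.18 + 106.09 + 27.35 = 135.62 million (anyone who worked, including part-time for economic reasons, counts as employed).
Unemployed = 7.77 million.
Labor force = 135.62 + 7.77 = 143.39 million.
Not in labor force = 6.80 + 1.67 + 10.40 + 13.72 + 28.98 = 61.57 million (those not working and not actively searching are outside the labor force — including those who want a job but have given up searching).
Civilian working-age population = 143.39 + 61.57 = 204.96 million.
Unemployment rate = 7.77 / 143.39 = 5.42%.
Labor force participation rate = 143.39 / 204.96 = 69.96%.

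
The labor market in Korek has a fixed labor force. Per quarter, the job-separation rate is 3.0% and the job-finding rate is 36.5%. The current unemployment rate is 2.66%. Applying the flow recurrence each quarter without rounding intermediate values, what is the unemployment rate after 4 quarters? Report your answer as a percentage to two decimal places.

Unemployment rate after four quarters ≈ 6.93%.

With a fixed labor force, u_{t+1} = u_t + s·(1−u_t) − f·u_t = u_t·(1−s−f) + s.
Here 1−s−f = 0.605 and s = 0.030.
u_1 = 0.026600 × 0.605 + 0.030 = 0.046093.
u_2 = 0.046093 × 0.605 + 0.030 = 0.057886.
u_3 = 0.057886 × 0.605 + 0.030 = 0.065021.
u_4 = 0.065021 × 0.605 + 0.030 = 0.069338.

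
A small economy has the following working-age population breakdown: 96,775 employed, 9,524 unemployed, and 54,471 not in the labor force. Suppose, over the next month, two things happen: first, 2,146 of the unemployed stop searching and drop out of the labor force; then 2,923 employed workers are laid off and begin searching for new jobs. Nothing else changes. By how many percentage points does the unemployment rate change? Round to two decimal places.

The unemployment rate changes by +0.93 percentage points.

Initially, labor force = 96,775 + 9,524 = 106,299, so u = 9,524/106,299 = 8.96%.
After the first change, unemployed and labor force both fall by 2,146 → E = 96,775, U = 7,378, labor force = 104,153.
After the second change, employed falls and unemployed rises by 2,923; labor force unchanged → E = 93,852, U = 10,301, labor force = 104,153.
New unemployment rate = 10,301 / 104,153 = 9.89%.
Change = 9.89% − 8.96% = +0.93 percentage points.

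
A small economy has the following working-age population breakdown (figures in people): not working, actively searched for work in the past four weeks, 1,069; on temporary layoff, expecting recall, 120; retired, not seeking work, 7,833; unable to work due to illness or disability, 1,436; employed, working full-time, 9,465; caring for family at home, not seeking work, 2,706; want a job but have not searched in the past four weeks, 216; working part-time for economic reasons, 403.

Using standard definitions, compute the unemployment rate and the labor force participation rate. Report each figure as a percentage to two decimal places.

Unemployment rate ≈ 10.75%; labor force participation rate ≈ 47.56%.

Employed = 9,465 + 403 = 9,868 (anyone who worked, including part-time for economic reasons, counts as employed).
Unemployed = 1,069 + 120 = 1,189 (jobless and actively searching, or on temporary layoff).
Labor force = 9,868 + 1,189 = 11,057.
Not in labor force = 7,833 + 1,436 + 2,706 + 216 = 12,191 (those not working and not actively searching are outside the labor force — including those who want a job but have given up searching).
Civilian working-age population = 11,057 + 12,191 = 23,248.
Unemployment rate = 1,189 / 11,057 = 10.75%.
Labor force participation rate = 11,057 / 23,248 = 47.56%.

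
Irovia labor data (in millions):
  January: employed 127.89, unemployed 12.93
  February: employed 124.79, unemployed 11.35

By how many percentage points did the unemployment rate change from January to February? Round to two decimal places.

January: labor force = 127.89 + 12.93 = 140.82; u = 12.93/140.82 = 9.18%.
February: labor force = 124.79 + 11.35 = 136.14; u = 11.35/136.14 = 8.34%.
Change = 8.34% − 9.18% = −0.84 pp.

The unemployment rate changed by −0.84 percentage points.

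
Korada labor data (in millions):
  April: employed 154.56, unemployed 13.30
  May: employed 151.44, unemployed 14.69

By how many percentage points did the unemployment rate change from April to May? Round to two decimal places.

April: labor force = 154.56 + 13.30 = 167.86; u = 13.30/167.86 = 7.92%.
May: labor force = 151.44 + 14.69 = 166.13; u = 14.69/166.13 = 8.84%.
Change = 8.84% − 7.92% = +0.92 pp.

The unemployment rate changed by +0.92 percentage points.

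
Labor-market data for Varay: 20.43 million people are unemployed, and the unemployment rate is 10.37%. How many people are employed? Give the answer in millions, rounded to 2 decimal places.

About 176.58 million are employed.

Labor force = U / u = 20.43 / 0.1037 ≈ 197.01 million.
Employed = labor force − unemployed = 197.01 − 20.43 = 176.58 million.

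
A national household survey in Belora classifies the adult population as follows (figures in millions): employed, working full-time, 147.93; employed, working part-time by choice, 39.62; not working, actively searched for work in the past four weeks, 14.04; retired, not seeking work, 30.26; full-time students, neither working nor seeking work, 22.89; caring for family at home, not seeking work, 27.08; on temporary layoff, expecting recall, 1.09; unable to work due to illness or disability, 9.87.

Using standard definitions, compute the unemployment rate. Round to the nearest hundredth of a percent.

Unemployment rate ≈ 7.46%.

Employed = 147.93 + 39.62 = 187.55 million.
Unemployed = 14.04 + 1.09 = 15.13 million (jobless and actively searching, or on temporary layoff).
Labor force = 187.55 + 15.13 = 202.68 million.
Unemployment rate = 15.13 / 202.68 = 7.46%.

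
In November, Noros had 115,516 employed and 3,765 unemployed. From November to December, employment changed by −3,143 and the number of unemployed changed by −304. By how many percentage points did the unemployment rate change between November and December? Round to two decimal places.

The unemployment rate changed by −0.17 percentage points.

November: labor force = 115,516 + 3,765 = 119,281; u = 3,765/119,281 = 3.16%.
December: labor force = 112,373 + 3,461 = 115,834; u = 3,461/115,834 = 2.99%.
Change = 2.99% − 3.16% = −0.17 pp.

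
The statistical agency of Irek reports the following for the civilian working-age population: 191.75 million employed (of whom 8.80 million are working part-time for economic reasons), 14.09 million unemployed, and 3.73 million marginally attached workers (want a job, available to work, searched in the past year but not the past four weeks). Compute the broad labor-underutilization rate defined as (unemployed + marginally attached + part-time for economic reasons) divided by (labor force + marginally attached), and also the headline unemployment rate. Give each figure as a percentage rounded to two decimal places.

Broad underutilization rate ≈ 12.70%; headline unemployment rate ≈ 6.85%.

Labor force = 191.75 + 14.09 = 205.84 million.
Numerator = 14.09 + 3.73 + 8.80 = 26.62 million.
Denominator = 205.84 + 3.73 = 209.57 million.
Broad rate = 26.62 / 209.57 = 12.70%.
Headline unemployment rate = 14.09 / 205.84 = 6.85%.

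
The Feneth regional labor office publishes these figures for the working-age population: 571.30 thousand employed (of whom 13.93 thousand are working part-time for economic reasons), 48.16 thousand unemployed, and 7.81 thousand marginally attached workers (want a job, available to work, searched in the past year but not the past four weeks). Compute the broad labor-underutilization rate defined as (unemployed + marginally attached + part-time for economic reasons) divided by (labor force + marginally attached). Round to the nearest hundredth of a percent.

Labor force = 571.30 + 48.16 = 619.46 thousand.
Numerator = 48.16 + 7.81 + 13.93 = 69.90 thousand.
Denominator = 619.46 + 7.81 = 627.27 thousand.
Broad rate = 69.90 / 627.27 = 11.14%.

Broad underutilization rate ≈ 11.14%.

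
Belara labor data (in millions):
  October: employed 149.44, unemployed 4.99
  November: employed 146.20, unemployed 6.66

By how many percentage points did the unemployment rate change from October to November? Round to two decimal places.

October: labor force = 149.44 + 4.99 = 154.43; u = 4.99/154.43 = 3.23%.
November: labor force = 146.20 + 6.66 = 152.86; u = 6.66/152.86 = 4.36%.
Change = 4.36% − 3.23% = +1.13 pp.

The unemployment rate changed by +1.13 percentage points.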